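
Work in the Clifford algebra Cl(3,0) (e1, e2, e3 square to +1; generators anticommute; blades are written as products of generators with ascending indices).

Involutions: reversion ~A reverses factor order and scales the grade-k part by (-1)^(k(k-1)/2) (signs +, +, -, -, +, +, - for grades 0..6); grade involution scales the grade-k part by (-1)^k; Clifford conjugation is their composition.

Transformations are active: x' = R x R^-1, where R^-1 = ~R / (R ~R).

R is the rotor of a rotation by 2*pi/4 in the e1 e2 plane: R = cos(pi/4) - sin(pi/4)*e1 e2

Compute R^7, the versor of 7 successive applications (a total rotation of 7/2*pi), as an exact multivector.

Because a rotor carries half the rotation angle, composing 7 copies of this e1 e2-plane rotor multiplies the phase: 7*(pi/4) = 7*pi/4, hence R^7 = cos(7*pi/4) - sin(7*pi/4)*e1 e2.
cos(7*pi/4) = sqrt(2)/2 and sin(7*pi/4) = -sqrt(2)/2, so R^7 = sqrt(2)/2 + sqrt(2)/2*e1 e2. The net rotation is 3/2*pi (after discarding 1 full turn, each of which contributes a factor -1 to the rotor); the rotor keeps the half-angle phase exactly.
Answer: sqrt(2)/2 + sqrt(2)/2*e1 e2


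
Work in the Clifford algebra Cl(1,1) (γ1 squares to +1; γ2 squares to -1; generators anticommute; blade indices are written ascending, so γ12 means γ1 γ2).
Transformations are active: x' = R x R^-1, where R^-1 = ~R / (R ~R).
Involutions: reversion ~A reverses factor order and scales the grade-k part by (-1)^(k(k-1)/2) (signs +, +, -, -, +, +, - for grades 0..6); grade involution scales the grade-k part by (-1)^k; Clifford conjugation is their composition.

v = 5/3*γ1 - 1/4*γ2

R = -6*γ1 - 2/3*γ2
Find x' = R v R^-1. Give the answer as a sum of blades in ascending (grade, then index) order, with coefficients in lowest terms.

~R = -6*γ1 - 2/3*γ2, and R ~R = 320/9, so R^-1 = ~R / (320/9).
R v = -61/6 + 47/18*γ12
Answer: 847/480*γ1 + 101/160*γ2


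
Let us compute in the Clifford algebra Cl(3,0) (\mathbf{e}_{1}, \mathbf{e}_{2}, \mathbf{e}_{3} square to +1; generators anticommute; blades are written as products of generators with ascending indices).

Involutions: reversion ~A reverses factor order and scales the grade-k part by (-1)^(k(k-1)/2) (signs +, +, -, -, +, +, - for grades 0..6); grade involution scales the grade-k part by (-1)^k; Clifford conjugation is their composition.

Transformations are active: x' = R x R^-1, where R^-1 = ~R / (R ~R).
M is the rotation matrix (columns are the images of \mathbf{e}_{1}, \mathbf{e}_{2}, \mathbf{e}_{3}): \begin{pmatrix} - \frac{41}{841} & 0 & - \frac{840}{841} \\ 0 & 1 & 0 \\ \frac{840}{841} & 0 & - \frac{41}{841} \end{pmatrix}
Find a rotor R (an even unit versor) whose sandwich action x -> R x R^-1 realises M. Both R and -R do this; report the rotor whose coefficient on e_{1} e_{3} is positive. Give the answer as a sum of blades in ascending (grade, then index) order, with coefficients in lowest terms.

Method: write R = a + b12*e_{1} e_{2} + b13*e_{1} e_{3} + b23*e_{2} e_{3} with a^2 + b12^2 + b13^2 + b23^2 = 1 (so R^-1 = ~R). Expanding the columns R e_j ~R gives tr M = 4a^2 - 1 and, from the antisymmetric part, M21 - M12 = -4a*b12, M13 - M31 = 4a*b13, M32 - M23 = -4a*b23.
Here tr M = \frac{759}{841}, so a^2 = (1 + tr M)/4 = \frac{400}{841} and a = ±\frac{20}{29}. Taking a = \frac{20}{29}: M21 - M12 = 0, M13 - M31 = -\frac{1680}{841}, M32 - M23 = 0, giving b12 = 0, b13 = -\frac{21}{29}, b23 = 0, i.e. R = \frac{20}{29} - \frac{21}{29} e_{1} e_{3}.
Its e_{1} e_{3} coefficient is negative, so report the other preimage -R.
Answer: -\frac{20}{29} + \frac{21}{29} e_{1} e_{3}. Recall the cover is two-to-one: with M of trace \frac{759}{841}, both preimages act alike, and the stated e_{1} e_{3} sign chooses the sheet.


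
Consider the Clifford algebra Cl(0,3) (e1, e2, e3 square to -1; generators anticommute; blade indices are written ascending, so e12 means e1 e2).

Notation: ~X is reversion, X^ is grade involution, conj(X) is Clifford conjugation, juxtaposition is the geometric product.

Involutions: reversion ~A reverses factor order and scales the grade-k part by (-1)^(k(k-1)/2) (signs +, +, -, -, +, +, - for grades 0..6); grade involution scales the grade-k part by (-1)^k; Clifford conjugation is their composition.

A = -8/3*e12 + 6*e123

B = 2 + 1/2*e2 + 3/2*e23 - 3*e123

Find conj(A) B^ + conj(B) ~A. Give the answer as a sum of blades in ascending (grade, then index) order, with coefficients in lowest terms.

first term: 18 - 23/3*e1 - 8*e3 + 16/3*e12 - 7*e13 + 12*e123
second term: 18 - 31/3*e1 + 8*e3 + 16/3*e12 - e13 - 12*e123
Answer: 36 - 18*e1 + 32/3*e12 - 8*e13


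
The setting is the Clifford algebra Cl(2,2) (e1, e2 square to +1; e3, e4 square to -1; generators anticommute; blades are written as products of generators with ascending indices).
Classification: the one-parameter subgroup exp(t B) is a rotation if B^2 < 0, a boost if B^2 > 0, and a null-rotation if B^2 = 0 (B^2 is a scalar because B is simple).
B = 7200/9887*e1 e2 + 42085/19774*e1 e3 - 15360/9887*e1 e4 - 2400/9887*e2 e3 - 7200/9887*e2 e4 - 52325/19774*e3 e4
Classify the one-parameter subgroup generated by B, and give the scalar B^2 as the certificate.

B^2 term by term: the squares give (7200/9887)^2*(e1 e2)^2 + (42085/19774)^2*(e1 e3)^2 + (-15360/9887)^2*(e1 e4)^2 + (-2400/9887)^2*(e2 e3)^2 + (-7200/9887)^2*(e2 e4)^2 + (-52325/19774)^2*(e3 e4)^2 = 51840000/97752769*(-1) + 1771147225/391011076*(+1) + 235929600/97752769*(+1) + 5760000/97752769*(+1) + 51840000/97752769*(+1) + 2737905625/391011076*(-1) = 0 (each basis 2-blade squares to minus the product of its generators' squares); cross terms between blades sharing an index anticommute and cancel; the commuting (index-disjoint) pairs give grade-4 terms 2*c*c'*(blade product), which cancel blade by blade — e1 e2 e3 e4: -376740000/97752769 + 303012000/97752769 + 73728000/97752769 = 0 — confirming B is simple. So B^2 = 0.
Answer: null-rotation, certificate B^2 = 0. One invariant decides it: the square 0 survives every conjugation, and its sign is exactly the classification.


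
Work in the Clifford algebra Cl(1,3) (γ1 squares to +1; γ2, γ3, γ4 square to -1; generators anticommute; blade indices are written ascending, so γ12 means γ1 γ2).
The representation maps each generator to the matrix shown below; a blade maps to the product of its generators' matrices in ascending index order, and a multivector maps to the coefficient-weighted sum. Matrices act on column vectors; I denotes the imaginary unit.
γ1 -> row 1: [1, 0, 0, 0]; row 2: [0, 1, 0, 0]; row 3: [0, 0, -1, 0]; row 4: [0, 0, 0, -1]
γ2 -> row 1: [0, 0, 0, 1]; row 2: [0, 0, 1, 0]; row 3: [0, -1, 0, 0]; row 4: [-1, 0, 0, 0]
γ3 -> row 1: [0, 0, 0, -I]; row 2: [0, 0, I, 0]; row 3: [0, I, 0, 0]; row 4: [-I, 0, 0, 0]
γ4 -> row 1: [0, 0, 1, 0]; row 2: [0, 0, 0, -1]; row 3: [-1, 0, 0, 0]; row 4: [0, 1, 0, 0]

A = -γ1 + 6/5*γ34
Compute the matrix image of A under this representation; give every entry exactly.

Bivector images (products of the table entries): rho(γ34) = rho(γ3)rho(γ4) = row 1: [0, -I, 0, 0]; row 2: [-I, 0, 0, 0]; row 3: [0, 0, 0, -I]; row 4: [0, 0, -I, 0].
M = (-1)*rho(γ1) + (6/5)*rho(γ34), summed entrywise:
Answer: row 1: [-1, -6*I/5, 0, 0]; row 2: [-6*I/5, -1, 0, 0]; row 3: [0, 0, 1, -6*I/5]; row 4: [0, 0, -6*I/5, 1]


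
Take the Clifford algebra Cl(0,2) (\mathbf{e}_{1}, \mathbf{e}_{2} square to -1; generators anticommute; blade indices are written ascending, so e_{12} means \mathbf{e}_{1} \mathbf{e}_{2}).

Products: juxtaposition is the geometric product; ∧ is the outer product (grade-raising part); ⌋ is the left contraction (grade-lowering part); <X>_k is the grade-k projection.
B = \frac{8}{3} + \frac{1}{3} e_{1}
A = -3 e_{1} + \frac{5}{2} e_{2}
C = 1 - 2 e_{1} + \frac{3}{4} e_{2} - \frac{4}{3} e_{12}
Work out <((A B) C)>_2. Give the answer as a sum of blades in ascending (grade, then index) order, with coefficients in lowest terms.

step 1: 1 - 8 e_{1} + \frac{20}{3} e_{2} - \frac{5}{6} e_{12}
step 2: -\frac{190}{9} - \frac{1315}{72} e_{1} - \frac{19}{12} e_{2} + \frac{31}{6} e_{12}
step 3: \frac{31}{6} e_{12}
Answer: \frac{31}{6} e_{12}


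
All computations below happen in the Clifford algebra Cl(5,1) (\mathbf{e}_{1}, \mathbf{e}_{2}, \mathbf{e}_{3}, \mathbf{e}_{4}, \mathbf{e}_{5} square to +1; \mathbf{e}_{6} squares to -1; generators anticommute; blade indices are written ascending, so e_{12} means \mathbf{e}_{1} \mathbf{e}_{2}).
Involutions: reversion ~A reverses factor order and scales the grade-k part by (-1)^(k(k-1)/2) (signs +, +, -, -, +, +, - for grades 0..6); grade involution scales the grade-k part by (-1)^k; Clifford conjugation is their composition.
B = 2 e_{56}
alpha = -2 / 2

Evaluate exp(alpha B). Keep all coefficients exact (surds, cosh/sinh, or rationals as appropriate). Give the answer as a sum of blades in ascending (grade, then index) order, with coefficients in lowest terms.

B^2 = (2)^2*(e_{56})^2 = 4*(+1) = 4 (a basis 2-blade squares to minus the product of its generators' squares).
B^2 = 4 — B^2 > 0, so the exponential closes hyperbolically: l = 2, alpha*l = -2, so exp(alpha B) = cosh(-2) + (sinh(-2)/2)*B = \cosh{\left(2 \right)} + (- \frac{\sinh{\left(2 \right)}}{2})*B.
Answer: \cosh{\left(2 \right)} - \sinh{\left(2 \right)} e_{56}


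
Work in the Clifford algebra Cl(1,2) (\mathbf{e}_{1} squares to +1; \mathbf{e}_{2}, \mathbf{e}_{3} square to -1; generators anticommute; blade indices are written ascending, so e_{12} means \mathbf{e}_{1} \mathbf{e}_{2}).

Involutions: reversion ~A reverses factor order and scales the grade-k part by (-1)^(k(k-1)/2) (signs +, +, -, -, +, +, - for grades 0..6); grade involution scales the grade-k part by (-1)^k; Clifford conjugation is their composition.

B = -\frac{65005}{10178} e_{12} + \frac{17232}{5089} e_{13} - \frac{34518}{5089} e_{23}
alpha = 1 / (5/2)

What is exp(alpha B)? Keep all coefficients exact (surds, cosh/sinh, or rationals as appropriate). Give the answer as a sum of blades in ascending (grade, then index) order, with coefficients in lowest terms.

B^2 term by term: the squares give (-\frac{65005}{10178})^2*(e_{12})^2 + (\frac{17232}{5089})^2*(e_{13})^2 + (-\frac{34518}{5089})^2*(e_{23})^2 = \frac{4225650025}{103591684}*(+1) + \frac{296941824}{25897921}*(+1) + \frac{1191492324}{25897921}*(-1) = \frac{25}{4} (each basis 2-blade squares to minus the product of its generators' squares); cross terms between blades sharing an index anticommute and cancel. So B^2 = \frac{25}{4}.
B^2 = \frac{25}{4} — since the square is positive, the closed form is hyperbolic: l = \frac{5}{2}, alpha*l = 1, so exp(alpha B) = cosh(1) + (sinh(1)/(\frac{5}{2}))*B = \cosh{\left(1 \right)} + (\frac{2 \sinh{\left(1 \right)}}{5})*B.
Answer: \cosh{\left(1 \right)} - \frac{13001 \sinh{\left(1 \right)}}{5089} e_{12} + \frac{34464 \sinh{\left(1 \right)}}{25445} e_{13} - \frac{69036 \sinh{\left(1 \right)}}{25445} e_{23}


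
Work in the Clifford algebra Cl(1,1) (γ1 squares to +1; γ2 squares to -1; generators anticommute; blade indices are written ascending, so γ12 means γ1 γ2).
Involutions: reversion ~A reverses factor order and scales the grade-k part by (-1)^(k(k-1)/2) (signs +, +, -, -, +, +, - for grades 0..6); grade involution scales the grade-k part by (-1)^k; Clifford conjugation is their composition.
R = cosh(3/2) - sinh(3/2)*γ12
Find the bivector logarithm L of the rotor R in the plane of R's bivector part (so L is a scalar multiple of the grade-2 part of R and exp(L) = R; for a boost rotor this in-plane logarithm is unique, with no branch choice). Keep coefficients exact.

The scalar part of R is cosh(3/2), so cosh pins the rapidity up to sign — the sign comes from the bivector part; dividing that part by sinh of the rapidity yields the plane, and the in-plane L = rapidity * plane is unique because the two sign choices cancel.
Concretely: cosh(rapidity) = cosh(3/2) gives rapidity = ±3/2, and since rapidity/sinh(rapidity) is even the sign is immaterial: L = (rapidity/sinh(rapidity)) * <R>_2 = (3/(2*sinh(3/2))) * <R>_2.
Answer: -3/2*γ12


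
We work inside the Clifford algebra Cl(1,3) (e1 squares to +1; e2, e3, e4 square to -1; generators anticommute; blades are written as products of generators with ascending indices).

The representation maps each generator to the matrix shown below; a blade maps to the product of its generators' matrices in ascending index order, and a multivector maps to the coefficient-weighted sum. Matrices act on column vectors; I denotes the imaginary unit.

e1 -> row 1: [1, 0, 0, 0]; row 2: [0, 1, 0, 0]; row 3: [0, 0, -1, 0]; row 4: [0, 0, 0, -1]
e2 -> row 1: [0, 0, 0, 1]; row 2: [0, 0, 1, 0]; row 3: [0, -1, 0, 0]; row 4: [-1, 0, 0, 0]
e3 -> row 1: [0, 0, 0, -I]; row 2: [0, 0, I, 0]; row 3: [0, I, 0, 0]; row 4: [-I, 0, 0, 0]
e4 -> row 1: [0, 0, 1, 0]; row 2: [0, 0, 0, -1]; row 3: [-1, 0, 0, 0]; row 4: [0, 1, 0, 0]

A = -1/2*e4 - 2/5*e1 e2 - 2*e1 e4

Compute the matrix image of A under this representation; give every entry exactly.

Bivector images (products of the table entries): rho(e1 e2) = rho(e1)rho(e2) = row 1: [0, 0, 0, 1]; row 2: [0, 0, 1, 0]; row 3: [0, 1, 0, 0]; row 4: [1, 0, 0, 0]; rho(e1 e4) = rho(e1)rho(e4) = row 1: [0, 0, 1, 0]; row 2: [0, 0, 0, -1]; row 3: [1, 0, 0, 0]; row 4: [0, -1, 0, 0].
M = (-1/2)*rho(e4) + (-2/5)*rho(e1 e2) + (-2)*rho(e1 e4), summed entrywise:
Answer: row 1: [0, 0, -5/2, -2/5]; row 2: [0, 0, -2/5, 5/2]; row 3: [-3/2, -2/5, 0, 0]; row 4: [-2/5, 3/2, 0, 0]


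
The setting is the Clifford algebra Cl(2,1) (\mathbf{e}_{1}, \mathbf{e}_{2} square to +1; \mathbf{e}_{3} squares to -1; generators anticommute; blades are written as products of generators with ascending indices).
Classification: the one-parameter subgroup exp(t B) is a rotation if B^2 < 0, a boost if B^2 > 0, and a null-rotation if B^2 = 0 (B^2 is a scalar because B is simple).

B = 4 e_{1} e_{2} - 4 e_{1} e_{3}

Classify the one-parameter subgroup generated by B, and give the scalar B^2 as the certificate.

B^2 term by term: the squares give (4)^2*(e_{1} e_{2})^2 + (-4)^2*(e_{1} e_{3})^2 = 16*(-1) + 16*(+1) = 0 (each basis 2-blade squares to minus the product of its generators' squares); cross terms between blades sharing an index anticommute and cancel. So B^2 = 0.
Answer: null-rotation, certificate B^2 = 0. One invariant decides it: the square 0 survives every conjugation, and its sign is exactly the classification.


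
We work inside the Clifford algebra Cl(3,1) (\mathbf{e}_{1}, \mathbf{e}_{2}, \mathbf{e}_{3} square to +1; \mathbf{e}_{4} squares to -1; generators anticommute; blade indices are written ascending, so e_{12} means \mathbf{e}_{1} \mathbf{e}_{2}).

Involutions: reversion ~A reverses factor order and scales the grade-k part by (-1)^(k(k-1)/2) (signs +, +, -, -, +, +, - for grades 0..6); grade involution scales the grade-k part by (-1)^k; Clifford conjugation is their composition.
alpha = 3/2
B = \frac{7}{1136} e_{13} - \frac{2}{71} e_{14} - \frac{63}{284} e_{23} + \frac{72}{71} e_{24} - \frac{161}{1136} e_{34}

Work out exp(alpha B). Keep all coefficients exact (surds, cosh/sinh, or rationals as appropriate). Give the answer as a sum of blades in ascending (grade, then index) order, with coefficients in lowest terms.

B^2 term by term: the squares give (\frac{7}{1136})^2*(e_{13})^2 + (-\frac{2}{71})^2*(e_{14})^2 + (-\frac{63}{284})^2*(e_{23})^2 + (\frac{72}{71})^2*(e_{24})^2 + (-\frac{161}{1136})^2*(e_{34})^2 = \frac{49}{1290496}*(-1) + \frac{4}{5041}*(+1) + \frac{3969}{80656}*(-1) + \frac{5184}{5041}*(+1) + \frac{25921}{1290496}*(+1) = 1 (each basis 2-blade squares to minus the product of its generators' squares); cross terms between blades sharing an index anticommute and cancel; the commuting (index-disjoint) pairs give grade-4 terms 2*c*c'*(blade product), which cancel blade by blade — e_{1234}: -\frac{63}{5041} + \frac{63}{5041} = 0 — confirming B is simple. So B^2 = 1.
B^2 = 1 — the series telescopes hyperbolically here: l = 1, alpha*l = \frac{3}{2}, so exp(alpha B) = cosh(\frac{3}{2}) + (sinh(\frac{3}{2})/1)*B = \cosh{\left(\frac{3}{2} \right)} + (\sinh{\left(\frac{3}{2} \right)})*B.
Answer: \cosh{\left(\frac{3}{2} \right)} + \frac{7 \sinh{\left(\frac{3}{2} \right)}}{1136} e_{13} - \frac{2 \sinh{\left(\frac{3}{2} \right)}}{71} e_{14} - \frac{63 \sinh{\left(\frac{3}{2} \right)}}{284} e_{23} + \frac{72 \sinh{\left(\frac{3}{2} \right)}}{71} e_{24} - \frac{161 \sinh{\left(\frac{3}{2} \right)}}{1136} e_{34}


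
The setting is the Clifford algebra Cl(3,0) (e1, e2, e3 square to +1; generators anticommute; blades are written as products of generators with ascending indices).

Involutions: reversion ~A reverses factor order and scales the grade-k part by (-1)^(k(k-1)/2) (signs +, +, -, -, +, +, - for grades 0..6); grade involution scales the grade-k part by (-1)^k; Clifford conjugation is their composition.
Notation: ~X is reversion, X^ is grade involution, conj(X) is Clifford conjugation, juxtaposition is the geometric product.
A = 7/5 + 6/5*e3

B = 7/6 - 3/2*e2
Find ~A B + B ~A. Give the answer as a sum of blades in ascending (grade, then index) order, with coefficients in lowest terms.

first term: 49/30 - 21/10*e2 + 7/5*e3 + 9/5*e2 e3
second term: 49/30 - 21/10*e2 + 7/5*e3 - 9/5*e2 e3
Answer: 49/15 - 21/5*e2 + 14/5*e3


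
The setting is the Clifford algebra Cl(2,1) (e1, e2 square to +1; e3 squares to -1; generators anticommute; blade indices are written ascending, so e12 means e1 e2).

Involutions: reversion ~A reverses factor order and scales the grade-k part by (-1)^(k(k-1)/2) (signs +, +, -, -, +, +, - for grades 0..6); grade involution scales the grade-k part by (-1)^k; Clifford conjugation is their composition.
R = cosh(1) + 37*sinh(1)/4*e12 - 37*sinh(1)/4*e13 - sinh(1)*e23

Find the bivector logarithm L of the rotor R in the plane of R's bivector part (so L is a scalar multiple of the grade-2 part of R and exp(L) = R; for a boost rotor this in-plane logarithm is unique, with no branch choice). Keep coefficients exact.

The scalar part of R is cosh(1), which determines |rapidity| via cosh; the sign lives in the bivector part, and pairing them (bivector part over sinh of the rapidity = the plane) gives the unique in-plane L = rapidity * plane.
Concretely: cosh(rapidity) = cosh(1) gives rapidity = ±1, and since rapidity/sinh(rapidity) is even the sign is immaterial: L = (rapidity/sinh(rapidity)) * <R>_2 = (1/sinh(1)) * <R>_2.
Answer: 37/4*e12 - 37/4*e13 - e23


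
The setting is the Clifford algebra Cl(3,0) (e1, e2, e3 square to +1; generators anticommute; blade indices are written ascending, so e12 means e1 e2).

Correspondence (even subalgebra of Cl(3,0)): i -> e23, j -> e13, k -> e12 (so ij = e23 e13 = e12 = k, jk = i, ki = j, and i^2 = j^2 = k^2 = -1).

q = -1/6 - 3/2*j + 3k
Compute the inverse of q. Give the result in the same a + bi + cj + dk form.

In blades: q = -1/6 + 3*e12 - 3/2*e13.
With qbar = -1/6 - 3*e12 + 3/2*e13 (scalar fixed, mapped units negated), q qbar = 203/18 (the sum of squared coefficients), so q^-1 = qbar / (203/18) = -3/203 - 54/203*e12 + 27/203*e13; translating back:
Answer: -3/203 + 27/203*j - 54/203*k


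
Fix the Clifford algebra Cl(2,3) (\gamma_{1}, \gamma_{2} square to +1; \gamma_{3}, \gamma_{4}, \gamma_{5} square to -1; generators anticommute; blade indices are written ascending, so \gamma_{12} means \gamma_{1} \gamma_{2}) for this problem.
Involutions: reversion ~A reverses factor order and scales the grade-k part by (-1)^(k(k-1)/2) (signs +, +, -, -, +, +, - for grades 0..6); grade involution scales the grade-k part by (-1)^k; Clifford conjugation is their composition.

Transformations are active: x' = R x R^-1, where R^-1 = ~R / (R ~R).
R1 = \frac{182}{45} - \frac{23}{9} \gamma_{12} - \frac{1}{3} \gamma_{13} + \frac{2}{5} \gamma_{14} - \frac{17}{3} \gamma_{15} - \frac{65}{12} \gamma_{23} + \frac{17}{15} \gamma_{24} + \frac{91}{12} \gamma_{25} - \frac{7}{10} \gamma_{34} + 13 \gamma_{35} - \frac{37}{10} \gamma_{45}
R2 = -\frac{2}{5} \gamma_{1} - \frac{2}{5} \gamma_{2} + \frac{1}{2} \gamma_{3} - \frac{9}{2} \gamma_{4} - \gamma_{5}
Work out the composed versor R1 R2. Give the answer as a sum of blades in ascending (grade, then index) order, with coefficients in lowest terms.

Distribute over the terms of R2 (each basis-blade product reordered to ascending indices, repeated generators contracted through their squares):
R1 (-\frac{2}{5} \gamma_{1}) = -\frac{364}{225} \gamma_{1} - \frac{46}{45} \gamma_{2} - \frac{2}{15} \gamma_{3} + \frac{4}{25} \gamma_{4} - \frac{34}{15} \gamma_{5} + \frac{13}{6} \gamma_{123} - \frac{34}{75} \gamma_{124} - \frac{91}{30} \gamma_{125} + \frac{7}{25} \gamma_{134} - \frac{26}{5} \gamma_{135} + \frac{37}{25} \gamma_{145}
R1 (-\frac{2}{5} \gamma_{2}) = \frac{46}{45} \gamma_{1} - \frac{364}{225} \gamma_{2} - \frac{13}{6} \gamma_{3} + \frac{34}{75} \gamma_{4} + \frac{91}{30} \gamma_{5} - \frac{2}{15} \gamma_{123} + \frac{4}{25} \gamma_{124} - \frac{34}{15} \gamma_{125} + \frac{7}{25} \gamma_{234} - \frac{26}{5} \gamma_{235} + \frac{37}{25} \gamma_{245}
R1 (\frac{1}{2} \gamma_{3}) = \frac{1}{6} \gamma_{1} + \frac{65}{24} \gamma_{2} + \frac{91}{45} \gamma_{3} - \frac{7}{20} \gamma_{4} + \frac{13}{2} \gamma_{5} - \frac{23}{18} \gamma_{123} - \frac{1}{5} \gamma_{134} + \frac{17}{6} \gamma_{135} - \frac{17}{30} \gamma_{234} - \frac{91}{24} \gamma_{235} - \frac{37}{20} \gamma_{345}
R1 (-\frac{9}{2} \gamma_{4}) = \frac{9}{5} \gamma_{1} + \frac{51}{10} \gamma_{2} - \frac{63}{20} \gamma_{3} - \frac{91}{5} \gamma_{4} + \frac{333}{20} \gamma_{5} + \frac{23}{2} \gamma_{124} + \frac{3}{2} \gamma_{134} - \frac{51}{2} \gamma_{145} + \frac{195}{8} \gamma_{234} + \frac{273}{8} \gamma_{245} + \frac{117}{2} \gamma_{345}
R1 (-\gamma_{5}) = -\frac{17}{3} \gamma_{1} + \frac{91}{12} \gamma_{2} + 13 \gamma_{3} - \frac{37}{10} \gamma_{4} - \frac{182}{45} \gamma_{5} + \frac{23}{9} \gamma_{125} + \frac{1}{3} \gamma_{135} - \frac{2}{5} \gamma_{145} + \frac{65}{12} \gamma_{235} - \frac{17}{15} \gamma_{245} + \frac{7}{10} \gamma_{345}
Summing the partial products and collecting blades:
Answer: -\frac{1933}{450} \gamma_{1} + \frac{7651}{600} \gamma_{2} + \frac{1723}{180} \gamma_{3} - \frac{6491}{300} \gamma_{4} + \frac{3577}{180} \gamma_{5} + \frac{34}{45} \gamma_{123} + \frac{1681}{150} \gamma_{124} - \frac{247}{90} \gamma_{125} + \frac{79}{50} \gamma_{134} - \frac{61}{30} \gamma_{135} - \frac{1221}{50} \gamma_{145} + \frac{14453}{600} \gamma_{234} - \frac{143}{40} \gamma_{235} + \frac{20683}{600} \gamma_{245} + \frac{1147}{20} \gamma_{345}


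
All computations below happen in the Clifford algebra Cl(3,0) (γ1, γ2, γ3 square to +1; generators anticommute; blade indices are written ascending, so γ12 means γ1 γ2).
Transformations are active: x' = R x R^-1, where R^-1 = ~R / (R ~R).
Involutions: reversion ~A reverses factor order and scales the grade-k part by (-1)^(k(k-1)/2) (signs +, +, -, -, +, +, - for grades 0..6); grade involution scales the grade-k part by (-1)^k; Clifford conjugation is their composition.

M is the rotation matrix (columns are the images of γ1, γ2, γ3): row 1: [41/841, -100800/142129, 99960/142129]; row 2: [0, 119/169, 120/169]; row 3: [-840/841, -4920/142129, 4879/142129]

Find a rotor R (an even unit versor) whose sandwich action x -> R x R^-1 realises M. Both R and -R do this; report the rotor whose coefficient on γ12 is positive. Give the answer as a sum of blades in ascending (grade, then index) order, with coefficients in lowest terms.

Method: write R = a + b12*γ12 + b13*γ13 + b23*γ23 with a^2 + b12^2 + b13^2 + b23^2 = 1 (so R^-1 = ~R). Expanding the columns R e_j ~R gives tr M = 4a^2 - 1 and, from the antisymmetric part, M21 - M12 = -4a*b12, M13 - M31 = 4a*b13, M32 - M23 = -4a*b23.
Here tr M = 111887/142129, so a^2 = (1 + tr M)/4 = 63504/142129 and a = ±252/377. Taking a = 252/377: M21 - M12 = 100800/142129, M13 - M31 = 241920/142129, M32 - M23 = -105840/142129, giving b12 = -100/377, b13 = 240/377, b23 = 105/377, i.e. R = 252/377 - 100/377*γ12 + 240/377*γ13 + 105/377*γ23.
Its γ12 coefficient is negative, so report the other preimage -R.
Answer: -252/377 + 100/377*γ12 - 240/377*γ13 - 105/377*γ23. Uniqueness: Spin(3) -> SO(3) maps R and -R to the same rotation of trace 111887/142129; fixing the sign of the γ12 coefficient removes the ambiguity.


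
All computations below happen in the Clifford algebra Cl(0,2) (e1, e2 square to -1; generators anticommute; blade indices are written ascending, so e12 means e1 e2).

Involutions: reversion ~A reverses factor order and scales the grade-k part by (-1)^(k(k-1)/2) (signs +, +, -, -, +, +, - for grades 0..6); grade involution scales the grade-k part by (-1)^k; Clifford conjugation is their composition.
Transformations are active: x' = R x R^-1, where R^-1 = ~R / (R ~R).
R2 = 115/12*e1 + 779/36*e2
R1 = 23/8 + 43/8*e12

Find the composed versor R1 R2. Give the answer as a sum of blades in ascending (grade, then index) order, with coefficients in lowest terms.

Distribute over the terms of R1 (each basis-blade product reordered to ascending indices, repeated generators contracted through their squares):
(23/8) R2 = 2645/96*e1 + 17917/288*e2
(43/8*e12) R2 = -33497/288*e1 + 4945/96*e2
Summing the partial products and collecting blades:
Answer: -12781/144*e1 + 2047/18*e2


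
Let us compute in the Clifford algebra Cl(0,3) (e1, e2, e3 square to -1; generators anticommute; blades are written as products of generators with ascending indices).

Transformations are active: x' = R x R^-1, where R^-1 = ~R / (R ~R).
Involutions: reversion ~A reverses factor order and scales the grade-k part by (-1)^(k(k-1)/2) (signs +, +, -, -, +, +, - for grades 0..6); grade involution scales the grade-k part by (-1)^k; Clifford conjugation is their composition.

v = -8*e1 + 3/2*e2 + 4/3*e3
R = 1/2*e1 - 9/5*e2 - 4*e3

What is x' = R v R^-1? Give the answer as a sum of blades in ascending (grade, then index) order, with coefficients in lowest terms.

~R = 1/2*e1 - 9/5*e2 - 4*e3, and R ~R = -1949/100, so R^-1 = ~R / (-1949/100).
R v = 361/30 - 273/20*e1 e2 - 94/3*e1 e3 + 18/5*e2 e3
Answer: 43166/5847*e1 + 2817/3898*e2 + 7028/1949*e3


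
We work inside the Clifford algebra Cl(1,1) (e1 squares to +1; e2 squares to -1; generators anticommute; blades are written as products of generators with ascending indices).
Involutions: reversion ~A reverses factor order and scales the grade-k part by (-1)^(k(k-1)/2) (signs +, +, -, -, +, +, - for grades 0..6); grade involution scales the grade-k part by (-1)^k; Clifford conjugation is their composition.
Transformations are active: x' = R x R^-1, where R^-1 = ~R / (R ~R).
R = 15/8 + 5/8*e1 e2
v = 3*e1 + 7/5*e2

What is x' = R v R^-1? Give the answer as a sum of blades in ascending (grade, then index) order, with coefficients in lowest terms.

~R = 15/8 - 5/8*e1 e2, and R ~R = 25/8, so R^-1 = ~R / (25/8).
R v = 19/4*e1 + 3/4*e2
Answer: 27/10*e1 - 1/2*e2


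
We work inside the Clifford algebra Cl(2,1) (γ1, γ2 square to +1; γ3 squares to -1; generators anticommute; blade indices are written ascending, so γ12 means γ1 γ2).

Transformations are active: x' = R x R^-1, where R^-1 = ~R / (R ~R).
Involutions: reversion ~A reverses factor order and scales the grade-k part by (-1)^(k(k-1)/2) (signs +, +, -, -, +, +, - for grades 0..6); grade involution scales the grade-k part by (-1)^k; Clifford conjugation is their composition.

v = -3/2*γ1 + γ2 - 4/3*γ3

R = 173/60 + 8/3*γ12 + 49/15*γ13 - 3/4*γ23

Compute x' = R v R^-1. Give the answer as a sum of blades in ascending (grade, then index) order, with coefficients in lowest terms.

~R = 173/60 - 8/3*γ12 - 49/15*γ13 + 3/4*γ23, and R ~R = 943/225, so R^-1 = ~R / (943/225).
R v = 971/360*γ1 + 353/60*γ2 + 65/36*γ3 - 2051/360*γ123
Answer: 8974/2829*γ1 - 40423/22632*γ2 - 25893/7544*γ3


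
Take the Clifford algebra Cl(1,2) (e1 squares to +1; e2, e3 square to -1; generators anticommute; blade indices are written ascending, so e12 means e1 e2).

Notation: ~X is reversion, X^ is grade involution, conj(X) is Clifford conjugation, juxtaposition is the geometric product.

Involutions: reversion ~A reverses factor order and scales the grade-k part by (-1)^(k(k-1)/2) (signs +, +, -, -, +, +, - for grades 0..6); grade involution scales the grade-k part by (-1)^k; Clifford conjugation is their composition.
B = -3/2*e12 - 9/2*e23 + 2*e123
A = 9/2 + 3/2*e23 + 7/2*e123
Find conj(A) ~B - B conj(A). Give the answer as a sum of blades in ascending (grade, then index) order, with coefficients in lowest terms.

first term: 55/4 - 75/4*e1 + 21/4*e3 + 27/4*e12 - 9/4*e13 + 81/4*e23 - 9*e123
second term: -55/4 + 75/4*e1 - 21/4*e3 - 27/4*e12 - 9/4*e13 - 81/4*e23 + 9*e123
Answer: 55/2 - 75/2*e1 + 21/2*e3 + 27/2*e12 + 81/2*e23 - 18*e123


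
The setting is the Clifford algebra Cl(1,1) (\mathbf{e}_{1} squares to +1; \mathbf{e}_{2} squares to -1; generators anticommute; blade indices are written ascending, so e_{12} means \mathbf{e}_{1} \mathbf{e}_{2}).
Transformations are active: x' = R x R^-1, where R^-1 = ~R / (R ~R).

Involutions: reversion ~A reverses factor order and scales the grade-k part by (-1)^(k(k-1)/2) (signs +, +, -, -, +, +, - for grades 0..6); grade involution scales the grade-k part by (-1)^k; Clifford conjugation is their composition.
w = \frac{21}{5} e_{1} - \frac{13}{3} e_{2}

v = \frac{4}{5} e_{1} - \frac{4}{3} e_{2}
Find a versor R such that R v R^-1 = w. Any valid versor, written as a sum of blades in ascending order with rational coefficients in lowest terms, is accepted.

The midline construction: v and w both square to -\frac{256}{225}, so reflecting in their sum 5 e_{1} - \frac{17}{3} e_{2} exchanges them.
Answer: 5 e_{1} - \frac{17}{3} e_{2}


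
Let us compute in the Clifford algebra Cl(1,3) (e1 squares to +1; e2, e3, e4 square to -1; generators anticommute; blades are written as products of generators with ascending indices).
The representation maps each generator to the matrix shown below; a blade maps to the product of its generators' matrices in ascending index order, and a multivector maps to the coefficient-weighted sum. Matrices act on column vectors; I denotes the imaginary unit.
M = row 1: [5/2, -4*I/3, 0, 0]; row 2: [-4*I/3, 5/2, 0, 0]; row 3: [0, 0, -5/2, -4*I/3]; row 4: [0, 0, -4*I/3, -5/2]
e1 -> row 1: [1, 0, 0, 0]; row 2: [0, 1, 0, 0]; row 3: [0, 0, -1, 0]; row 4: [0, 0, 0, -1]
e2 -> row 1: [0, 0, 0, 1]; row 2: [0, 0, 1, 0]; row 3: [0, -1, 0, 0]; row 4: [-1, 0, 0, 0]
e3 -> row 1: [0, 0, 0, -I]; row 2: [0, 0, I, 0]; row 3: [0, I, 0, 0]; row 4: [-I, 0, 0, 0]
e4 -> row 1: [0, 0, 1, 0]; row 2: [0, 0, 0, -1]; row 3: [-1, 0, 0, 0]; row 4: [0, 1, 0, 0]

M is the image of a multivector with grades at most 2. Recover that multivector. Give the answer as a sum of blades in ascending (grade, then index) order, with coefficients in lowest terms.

Method: the blade images are trace-orthogonal — tr(rho(e_A) rho(e_B)^-1) = 4 if A = B and 0 otherwise — and rho(e_A)^-1 = (e_A)^2 * rho(e_A) with (e_A)^2 = +1 or -1, so the coefficient of e_A in the preimage is (e_A)^2 * tr(M rho(e_A))/4.
Nonzero projections over blades of grade <= 2: e1: (e1)^2 = +1, tr(M rho(e1)) = 10, coefficient 5/2; e3 e4: (e3 e4)^2 = -1, tr(M rho(e3 e4)) = -16/3, coefficient 4/3. Every other blade of grade <= 2 projects to 0.
Answer: 5/2*e1 + 4/3*e3 e4


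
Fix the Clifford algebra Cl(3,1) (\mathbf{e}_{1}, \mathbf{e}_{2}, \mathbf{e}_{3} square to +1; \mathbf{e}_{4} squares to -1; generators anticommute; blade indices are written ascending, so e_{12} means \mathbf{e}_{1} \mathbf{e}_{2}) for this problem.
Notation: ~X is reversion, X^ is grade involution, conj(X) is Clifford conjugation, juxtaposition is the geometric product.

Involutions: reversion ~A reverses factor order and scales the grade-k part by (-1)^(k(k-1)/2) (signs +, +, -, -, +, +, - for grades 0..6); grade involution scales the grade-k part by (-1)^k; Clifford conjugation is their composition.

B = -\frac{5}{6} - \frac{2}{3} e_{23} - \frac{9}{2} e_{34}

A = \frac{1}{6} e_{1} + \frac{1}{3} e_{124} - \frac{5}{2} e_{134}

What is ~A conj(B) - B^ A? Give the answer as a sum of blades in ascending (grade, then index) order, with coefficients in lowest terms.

first term: \frac{100}{9} e_{1} - \frac{25}{18} e_{123} - \frac{25}{18} e_{124} - \frac{14}{9} e_{134}
second term: \frac{100}{9} e_{1} + \frac{25}{18} e_{123} + \frac{25}{18} e_{124} + \frac{14}{9} e_{134}
Answer: -\frac{25}{9} e_{123} - \frac{25}{9} e_{124} - \frac{28}{9} e_{134}


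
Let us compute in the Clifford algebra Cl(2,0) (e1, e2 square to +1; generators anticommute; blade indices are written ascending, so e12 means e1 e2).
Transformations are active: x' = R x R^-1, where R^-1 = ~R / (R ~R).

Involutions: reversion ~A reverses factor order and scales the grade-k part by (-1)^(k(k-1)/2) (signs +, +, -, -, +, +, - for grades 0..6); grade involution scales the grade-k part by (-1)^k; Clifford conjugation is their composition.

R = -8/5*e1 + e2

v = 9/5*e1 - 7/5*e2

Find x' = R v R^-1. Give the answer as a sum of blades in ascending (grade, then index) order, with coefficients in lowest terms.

~R = -8/5*e1 + e2, and R ~R = 89/25, so R^-1 = ~R / (89/25).
R v = -107/25 + 11/25*e12
Answer: 911/445*e1 - 447/445*e2


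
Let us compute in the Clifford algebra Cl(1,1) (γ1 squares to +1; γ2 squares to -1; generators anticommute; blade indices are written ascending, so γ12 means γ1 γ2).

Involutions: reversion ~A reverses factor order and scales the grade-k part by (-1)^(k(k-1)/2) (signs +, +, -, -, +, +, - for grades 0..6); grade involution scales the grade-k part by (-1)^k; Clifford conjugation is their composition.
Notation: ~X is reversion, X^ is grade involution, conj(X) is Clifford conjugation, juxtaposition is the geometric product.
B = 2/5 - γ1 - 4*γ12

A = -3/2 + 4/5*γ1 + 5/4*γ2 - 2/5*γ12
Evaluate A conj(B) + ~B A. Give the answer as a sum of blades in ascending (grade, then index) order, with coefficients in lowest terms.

first term: -7/5 + 191/50*γ1 + 41/10*γ2 - 741/100*γ12
second term: -3 - 159/50*γ1 - 23/10*γ2 - 741/100*γ12
Answer: -22/5 + 16/25*γ1 + 9/5*γ2 - 741/50*γ12


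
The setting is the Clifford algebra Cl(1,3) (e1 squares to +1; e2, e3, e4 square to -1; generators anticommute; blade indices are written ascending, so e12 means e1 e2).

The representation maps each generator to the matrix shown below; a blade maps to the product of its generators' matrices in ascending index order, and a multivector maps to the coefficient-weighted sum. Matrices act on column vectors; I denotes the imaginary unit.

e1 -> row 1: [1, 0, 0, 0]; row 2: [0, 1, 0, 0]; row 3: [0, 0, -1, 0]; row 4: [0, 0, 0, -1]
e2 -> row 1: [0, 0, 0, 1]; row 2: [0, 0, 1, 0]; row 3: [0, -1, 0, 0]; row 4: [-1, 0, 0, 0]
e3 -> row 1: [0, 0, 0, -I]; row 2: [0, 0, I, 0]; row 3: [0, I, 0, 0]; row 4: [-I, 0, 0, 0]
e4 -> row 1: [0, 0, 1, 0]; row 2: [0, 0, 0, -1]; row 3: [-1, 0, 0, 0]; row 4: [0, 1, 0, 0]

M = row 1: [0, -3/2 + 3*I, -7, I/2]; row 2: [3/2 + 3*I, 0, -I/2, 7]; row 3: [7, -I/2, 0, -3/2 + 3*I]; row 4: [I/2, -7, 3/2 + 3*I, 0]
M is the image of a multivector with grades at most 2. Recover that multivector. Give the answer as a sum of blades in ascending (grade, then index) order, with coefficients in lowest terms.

Method: the blade images are trace-orthogonal — tr(rho(e_A) rho(e_B)^-1) = 4 if A = B and 0 otherwise — and rho(e_A)^-1 = (e_A)^2 * rho(e_A) with (e_A)^2 = +1 or -1, so the coefficient of e_A in the preimage is (e_A)^2 * tr(M rho(e_A))/4.
Nonzero projections over blades of grade <= 2: e3: (e3)^2 = -1, tr(M rho(e3)) = 2, coefficient -1/2; e4: (e4)^2 = -1, tr(M rho(e4)) = 28, coefficient -7; e24: (e24)^2 = -1, tr(M rho(e24)) = 6, coefficient -3/2; e34: (e34)^2 = -1, tr(M rho(e34)) = 12, coefficient -3. Every other blade of grade <= 2 projects to 0.
Answer: -1/2*e3 - 7*e4 - 3/2*e24 - 3*e34


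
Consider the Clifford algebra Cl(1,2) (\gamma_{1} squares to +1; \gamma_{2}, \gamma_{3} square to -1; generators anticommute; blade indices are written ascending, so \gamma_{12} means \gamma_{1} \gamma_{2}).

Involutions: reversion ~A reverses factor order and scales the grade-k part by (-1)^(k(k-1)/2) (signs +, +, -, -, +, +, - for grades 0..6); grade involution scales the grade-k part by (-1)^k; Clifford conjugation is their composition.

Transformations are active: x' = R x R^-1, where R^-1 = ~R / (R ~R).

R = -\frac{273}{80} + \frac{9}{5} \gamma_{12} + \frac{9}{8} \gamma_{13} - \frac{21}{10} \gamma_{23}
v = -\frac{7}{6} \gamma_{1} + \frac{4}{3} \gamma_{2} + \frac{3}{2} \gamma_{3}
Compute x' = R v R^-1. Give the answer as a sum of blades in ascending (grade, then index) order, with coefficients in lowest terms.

~R = -\frac{273}{80} - \frac{9}{5} \gamma_{12} - \frac{9}{8} \gamma_{13} + \frac{21}{10} \gamma_{23}, and R ~R = \frac{73917}{6400}, so R^-1 = ~R / (\frac{73917}{6400}).
R v = -\frac{17}{160} \gamma_{1} + \frac{7}{10} \gamma_{2} - \frac{1057}{160} \gamma_{3} + \frac{73}{20} \gamma_{123}
Answer: -\frac{4823}{49278} \gamma_{1} - \frac{8508}{8213} \gamma_{2} + \frac{1451}{1146} \gamma_{3}


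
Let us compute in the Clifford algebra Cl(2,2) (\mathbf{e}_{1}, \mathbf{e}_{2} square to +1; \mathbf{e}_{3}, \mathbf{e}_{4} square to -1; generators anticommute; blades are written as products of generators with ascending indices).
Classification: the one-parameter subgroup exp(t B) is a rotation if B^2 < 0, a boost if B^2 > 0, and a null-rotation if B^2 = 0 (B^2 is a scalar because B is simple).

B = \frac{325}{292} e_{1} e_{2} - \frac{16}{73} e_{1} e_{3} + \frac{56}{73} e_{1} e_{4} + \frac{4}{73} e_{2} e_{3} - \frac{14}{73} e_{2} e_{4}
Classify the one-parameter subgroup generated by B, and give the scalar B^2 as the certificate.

B^2 term by term: the squares give (\frac{325}{292})^2*(e_{1} e_{2})^2 + (-\frac{16}{73})^2*(e_{1} e_{3})^2 + (\frac{56}{73})^2*(e_{1} e_{4})^2 + (\frac{4}{73})^2*(e_{2} e_{3})^2 + (-\frac{14}{73})^2*(e_{2} e_{4})^2 = \frac{105625}{85264}*(-1) + \frac{256}{5329}*(+1) + \frac{3136}{5329}*(+1) + \frac{16}{5329}*(+1) + \frac{196}{5329}*(+1) = -\frac{9}{16} (each basis 2-blade squares to minus the product of its generators' squares); cross terms between blades sharing an index anticommute and cancel; the commuting (index-disjoint) pairs give grade-4 terms 2*c*c'*(blade product), which cancel blade by blade — e_{1} e_{2} e_{3} e_{4}: -\frac{448}{5329} + \frac{448}{5329} = 0 — confirming B is simple. So B^2 = -\frac{9}{16}.
Answer: rotation, certificate B^2 = -\frac{9}{16}. Because -\frac{9}{16} is invariant under every versor sandwich, the classification follows from its sign alone.


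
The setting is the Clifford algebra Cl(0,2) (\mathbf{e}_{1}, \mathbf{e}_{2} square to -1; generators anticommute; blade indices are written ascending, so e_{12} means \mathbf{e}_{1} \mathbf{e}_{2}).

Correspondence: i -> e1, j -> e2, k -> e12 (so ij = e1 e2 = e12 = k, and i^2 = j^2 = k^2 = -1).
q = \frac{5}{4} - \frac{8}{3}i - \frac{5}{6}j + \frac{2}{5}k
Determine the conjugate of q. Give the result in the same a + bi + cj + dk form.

In blades: q = \frac{5}{4} - \frac{8}{3} e_{1} - \frac{5}{6} e_{2} + \frac{2}{5} e_{12}.
Conjugation here is Clifford conjugation: the scalar is fixed and the grade-1 and grade-2 blades all flip sign, giving \frac{5}{4} + \frac{8}{3} e_{1} + \frac{5}{6} e_{2} - \frac{2}{5} e_{12}; translating back:
Answer: \frac{5}{4} + \frac{8}{3}i + \frac{5}{6}j - \frac{2}{5}k


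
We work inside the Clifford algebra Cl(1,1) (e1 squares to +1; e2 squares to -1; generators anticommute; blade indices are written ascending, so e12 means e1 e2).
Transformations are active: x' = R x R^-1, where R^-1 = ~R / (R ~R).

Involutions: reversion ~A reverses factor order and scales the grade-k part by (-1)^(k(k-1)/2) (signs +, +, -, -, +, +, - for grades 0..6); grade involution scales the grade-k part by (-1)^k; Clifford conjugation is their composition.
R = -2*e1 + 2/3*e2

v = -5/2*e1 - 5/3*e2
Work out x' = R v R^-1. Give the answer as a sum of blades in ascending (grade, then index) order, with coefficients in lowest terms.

~R = -2*e1 + 2/3*e2, and R ~R = 32/9, so R^-1 = ~R / (32/9).
R v = 55/9 + 5*e12
Answer: -35/8*e1 + 95/24*e2


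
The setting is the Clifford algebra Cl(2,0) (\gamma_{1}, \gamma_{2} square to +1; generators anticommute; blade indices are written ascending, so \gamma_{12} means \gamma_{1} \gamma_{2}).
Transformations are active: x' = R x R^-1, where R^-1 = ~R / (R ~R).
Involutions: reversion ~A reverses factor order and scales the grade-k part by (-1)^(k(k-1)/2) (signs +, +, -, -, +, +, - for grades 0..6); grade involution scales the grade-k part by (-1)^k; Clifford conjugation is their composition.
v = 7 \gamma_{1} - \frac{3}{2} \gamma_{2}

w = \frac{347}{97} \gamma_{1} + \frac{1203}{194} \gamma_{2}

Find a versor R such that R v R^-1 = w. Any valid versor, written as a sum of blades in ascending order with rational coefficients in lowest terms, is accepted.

R = v + w = \frac{1026}{97} \gamma_{1} + \frac{456}{97} \gamma_{2} works: the equal norms (\frac{205}{4}) guarantee its sandwich swaps v into w.
Answer: \frac{1026}{97} \gamma_{1} + \frac{456}{97} \gamma_{2}
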